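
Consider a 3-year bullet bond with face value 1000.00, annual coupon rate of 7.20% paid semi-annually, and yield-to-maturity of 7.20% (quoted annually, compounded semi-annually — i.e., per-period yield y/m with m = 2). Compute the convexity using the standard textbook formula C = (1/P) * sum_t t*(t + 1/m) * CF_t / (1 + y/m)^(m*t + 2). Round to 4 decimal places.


Coupon per period c = face * coupon_rate / m = 36.000000
Periods per year m = 2; per-period yield y/m = 0.036000
Number of cashflows N = 6
Cashflows (t years, CF_t, discount factor 1/(1+y/m)^(m*t), PV):
  t = 0.5000: CF_t = 36.000000, DF = 0.965251, PV = 34.749035
  t = 1.0000: CF_t = 36.000000, DF = 0.931709, PV = 33.541539
  t = 1.5000: CF_t = 36.000000, DF = 0.899333, PV = 32.376003
  t = 2.0000: CF_t = 36.000000, DF = 0.868082, PV = 31.250968
  t = 2.5000: CF_t = 36.000000, DF = 0.837917, PV = 30.165027
  t = 3.0000: CF_t = 1036.000000, DF = 0.808801, PV = 837.917427
Price P = sum_t PV_t = 1000.000000
Convexity numerator sum_t t*(t + 1/m) * CF_t / (1+y/m)^(m*t + 2):
  t = 0.5000: term = 16.188002
  t = 1.0000: term = 46.876453
  t = 1.5000: term = 90.495082
  t = 2.0000: term = 145.584109
  t = 2.5000: term = 210.787803
  t = 3.0000: term = 8197.303431
Convexity = (1/P) * sum = 8707.234879 / 1000.000000 = 8.707235

Answer: Convexity = 8.7072


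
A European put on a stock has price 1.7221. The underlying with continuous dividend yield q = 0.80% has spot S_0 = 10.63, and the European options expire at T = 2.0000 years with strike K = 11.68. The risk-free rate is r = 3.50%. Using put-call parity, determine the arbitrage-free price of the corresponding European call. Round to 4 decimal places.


Put-call parity: C - P = S_0 * exp(-qT) - K * exp(-rT).
S_0 * exp(-qT) = 10.6300 * 0.98412732 = 10.46127341
K * exp(-rT) = 11.6800 * 0.93239382 = 10.89035982
C = P + S*exp(-qT) - K*exp(-rT)
C = 1.7221 + 10.46127341 - 10.89035982 = 1.2930

Answer: Call price = 1.2930


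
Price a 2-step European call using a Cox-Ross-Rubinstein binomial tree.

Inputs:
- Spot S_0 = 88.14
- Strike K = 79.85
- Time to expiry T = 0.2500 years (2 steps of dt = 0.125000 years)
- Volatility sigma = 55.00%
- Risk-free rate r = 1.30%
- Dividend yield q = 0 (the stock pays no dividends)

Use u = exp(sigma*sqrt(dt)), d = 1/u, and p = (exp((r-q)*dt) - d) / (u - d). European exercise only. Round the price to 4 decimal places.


dt = T/N = 0.125000
u = exp(sigma*sqrt(dt)) = 1.214648; d = 1/u = 0.823284
p = (exp((r-q)*dt) - d) / (u - d) = 0.455695
Discount per step: exp(-r*dt) = 0.998376
Stock lattice S(k, i) with i counting down-moves:
  k=0: S(0,0) = 88.1400
  k=1: S(1,0) = 107.0591; S(1,1) = 72.5642
  k=2: S(2,0) = 130.0391; S(2,1) = 88.1400; S(2,2) = 59.7410
Terminal payoffs V(N, i) = max(S_T - K, 0):
  V(2,0) = 50.189102; V(2,1) = 8.290000; V(2,2) = 0.000000
Backward induction: V(k, i) = exp(-r*dt) * [p * V(k+1, i) + (1-p) * V(k+1, i+1)].
  V(1,0) = exp(-r*dt) * [p*50.189102 + (1-p)*8.290000] = 27.338730
  V(1,1) = exp(-r*dt) * [p*8.290000 + (1-p)*0.000000] = 3.771574
  V(0,0) = exp(-r*dt) * [p*27.338730 + (1-p)*3.771574] = 14.487437

Answer: Price = V(0,0) = 14.4874


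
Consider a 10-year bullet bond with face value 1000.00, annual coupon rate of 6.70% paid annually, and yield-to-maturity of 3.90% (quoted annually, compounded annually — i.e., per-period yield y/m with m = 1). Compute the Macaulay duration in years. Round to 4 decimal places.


Answer: Macaulay duration = 7.8590 years

Derivation:
Coupon per period c = face * coupon_rate / m = 67.000000
Periods per year m = 1; per-period yield y/m = 0.039000
Number of cashflows N = 10
Cashflows (t years, CF_t, discount factor 1/(1+y/m)^(m*t), PV):
  t = 1.0000: CF_t = 67.000000, DF = 0.962464, PV = 64.485082
  t = 2.0000: CF_t = 67.000000, DF = 0.926337, PV = 62.064564
  t = 3.0000: CF_t = 67.000000, DF = 0.891566, PV = 59.734903
  t = 4.0000: CF_t = 67.000000, DF = 0.858100, PV = 57.492688
  t = 5.0000: CF_t = 67.000000, DF = 0.825890, PV = 55.334637
  t = 6.0000: CF_t = 67.000000, DF = 0.794889, PV = 53.257591
  t = 7.0000: CF_t = 67.000000, DF = 0.765052, PV = 51.258509
  t = 8.0000: CF_t = 67.000000, DF = 0.736335, PV = 49.334465
  t = 9.0000: CF_t = 67.000000, DF = 0.708696, PV = 47.482642
  t = 10.0000: CF_t = 1067.000000, DF = 0.682094, PV = 727.794793
Price P = sum_t PV_t = 1228.239872
Macaulay numerator sum_t t * PV_t:
  t * PV_t at t = 1.0000: 64.485082
  t * PV_t at t = 2.0000: 124.129128
  t * PV_t at t = 3.0000: 179.204708
  t * PV_t at t = 4.0000: 229.970751
  t * PV_t at t = 5.0000: 276.673185
  t * PV_t at t = 6.0000: 319.545545
  t * PV_t at t = 7.0000: 358.809563
  t * PV_t at t = 8.0000: 394.675719
  t * PV_t at t = 9.0000: 427.343777
  t * PV_t at t = 10.0000: 7277.947926
Macaulay duration D = (sum_t t * PV_t) / P = 9652.785384 / 1228.239872 = 7.859039


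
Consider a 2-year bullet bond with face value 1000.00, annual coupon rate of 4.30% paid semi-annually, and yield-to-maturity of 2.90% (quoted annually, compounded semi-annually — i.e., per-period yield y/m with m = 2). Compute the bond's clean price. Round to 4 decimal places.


Coupon per period c = face * coupon_rate / m = 21.500000
Periods per year m = 2; per-period yield y/m = 0.014500
Number of cashflows N = 4
Cashflows (t years, CF_t, discount factor 1/(1+y/m)^(m*t), PV):
  t = 0.5000: CF_t = 21.500000, DF = 0.985707, PV = 21.192706
  t = 1.0000: CF_t = 21.500000, DF = 0.971619, PV = 20.889804
  t = 1.5000: CF_t = 21.500000, DF = 0.957732, PV = 20.591231
  t = 2.0000: CF_t = 1021.500000, DF = 0.944043, PV = 964.339965
Price P = sum_t PV_t = 1027.013705

Answer: Price = 1027.0137


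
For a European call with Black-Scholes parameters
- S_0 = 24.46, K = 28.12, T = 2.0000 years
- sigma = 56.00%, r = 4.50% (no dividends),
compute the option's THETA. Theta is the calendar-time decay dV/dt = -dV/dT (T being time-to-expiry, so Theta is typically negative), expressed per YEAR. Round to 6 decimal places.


d1 = 0.3335499248; d2 = -0.4584096701
phi(d1) = 0.3773559738; exp(-qT) = 1.0000000000; exp(-rT) = 0.9139311853
Theta = -S*exp(-qT)*phi(d1)*sigma/(2*sqrt(T)) - r*K*exp(-rT)*N(d2) + q*S*exp(-qT)*N(d1)
N(d1) = 0.6306403948; N(d2) = 0.3233290728; sqrt(T) = 1.4142135624
Term 1 = -24.4600 * 1.0000000000 * 0.3773559738 * 0.5600 / (2 * 1.4142135624) = -1.8274719336
Term 2 = -0.0450 * 28.1200 * 0.9139311853 * 0.3233290728 = -0.3739263615
Term 3 = 0 (no dividend yield, q = 0)
Theta = -1.8274719336 + (-0.3739263615) + (0.0000000000) = -2.201398

Answer: Theta = -2.201398


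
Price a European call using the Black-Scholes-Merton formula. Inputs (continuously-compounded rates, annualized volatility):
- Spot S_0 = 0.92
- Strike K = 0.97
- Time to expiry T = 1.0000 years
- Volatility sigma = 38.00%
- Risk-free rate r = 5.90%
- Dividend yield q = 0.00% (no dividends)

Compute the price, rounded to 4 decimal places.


Answer: Price = 0.1410

Derivation:
d1 = (ln(S/K) + (r - q + 0.5*sigma^2) * T) / (sigma * sqrt(T)) = 0.20599368
d2 = d1 - sigma * sqrt(T) = -0.17400632
exp(-rT) = 0.94270677; exp(-qT) = 1.00000000
C = S_0 * exp(-qT) * N(d1) - K * exp(-rT) * N(d2)
N(d1) = 0.58160208; N(d2) = 0.43093025
C = 0.9200 * 1.00000000 * 0.58160208 - 0.9700 * 0.94270677 * 0.43093025 = 0.1410


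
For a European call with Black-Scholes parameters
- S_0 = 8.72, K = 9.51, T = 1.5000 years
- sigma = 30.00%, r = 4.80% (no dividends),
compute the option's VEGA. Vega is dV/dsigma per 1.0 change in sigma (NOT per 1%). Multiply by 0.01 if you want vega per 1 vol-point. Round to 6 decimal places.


Answer: Vega = 4.216889

Derivation:
d1 = 0.1436363404; d2 = -0.2237871210
phi(d1) = 0.3948480655; exp(-qT) = 1.0000000000; exp(-rT) = 0.9305308958
Vega = S * exp(-qT) * phi(d1) * sqrt(T) = 8.7200 * 1.0000000000 * 0.3948480655 * 1.2247448714 = 4.216889


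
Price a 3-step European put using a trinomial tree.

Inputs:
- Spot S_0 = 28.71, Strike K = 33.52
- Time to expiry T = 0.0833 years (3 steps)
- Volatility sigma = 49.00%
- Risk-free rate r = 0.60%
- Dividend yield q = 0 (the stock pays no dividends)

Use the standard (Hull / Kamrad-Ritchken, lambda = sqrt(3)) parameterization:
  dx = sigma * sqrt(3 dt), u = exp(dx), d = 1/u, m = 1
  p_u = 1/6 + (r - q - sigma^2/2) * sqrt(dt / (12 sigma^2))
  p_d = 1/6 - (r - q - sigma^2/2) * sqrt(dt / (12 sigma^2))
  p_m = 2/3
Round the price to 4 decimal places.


dt = T/N = 0.027767; dx = sigma*sqrt(3*dt) = 0.141423
u = exp(dx) = 1.151911; d = 1/u = 0.868122
p_u = 0.155470, p_m = 0.666667, p_d = 0.177863
Discount per step: exp(-r*dt) = 0.999833
Stock lattice S(k, j) with j the centered position index:
  k=0: S(0,+0) = 28.7100
  k=1: S(1,-1) = 24.9238; S(1,+0) = 28.7100; S(1,+1) = 33.0714
  k=2: S(2,-2) = 21.6369; S(2,-1) = 24.9238; S(2,+0) = 28.7100; S(2,+1) = 33.0714; S(2,+2) = 38.0953
  k=3: S(3,-3) = 18.7835; S(3,-2) = 21.6369; S(3,-1) = 24.9238; S(3,+0) = 28.7100; S(3,+1) = 33.0714; S(3,+2) = 38.0953; S(3,+3) = 43.8824
Terminal payoffs V(N, j) = max(K - S_T, 0):
  V(3,-3) = 14.736517; V(3,-2) = 11.883094; V(3,-1) = 8.596205; V(3,+0) = 4.810000; V(3,+1) = 0.448628; V(3,+2) = 0.000000; V(3,+3) = 0.000000
Backward induction: V(k, j) = exp(-r*dt) * [p_u * V(k+1, j+1) + p_m * V(k+1, j) + p_d * V(k+1, j-1)]
  V(2,-2) = exp(-r*dt) * [p_u*8.596205 + p_m*11.883094 + p_d*14.736517] = 11.877619
  V(2,-1) = exp(-r*dt) * [p_u*4.810000 + p_m*8.596205 + p_d*11.883094] = 8.590746
  V(2,+0) = exp(-r*dt) * [p_u*0.448628 + p_m*4.810000 + p_d*8.596205] = 4.804560
  V(2,+1) = exp(-r*dt) * [p_u*0.000000 + p_m*0.448628 + p_d*4.810000] = 1.154413
  V(2,+2) = exp(-r*dt) * [p_u*0.000000 + p_m*0.000000 + p_d*0.448628] = 0.079781
  V(1,-1) = exp(-r*dt) * [p_u*4.804560 + p_m*8.590746 + p_d*11.877619] = 8.585288
  V(1,+0) = exp(-r*dt) * [p_u*1.154413 + p_m*4.804560 + p_d*8.590746] = 4.909674
  V(1,+1) = exp(-r*dt) * [p_u*0.079781 + p_m*1.154413 + p_d*4.804560] = 1.636293
  V(0,+0) = exp(-r*dt) * [p_u*1.636293 + p_m*4.909674 + p_d*8.585288] = 5.053673

Answer: Price = V(0,0) = 5.0537


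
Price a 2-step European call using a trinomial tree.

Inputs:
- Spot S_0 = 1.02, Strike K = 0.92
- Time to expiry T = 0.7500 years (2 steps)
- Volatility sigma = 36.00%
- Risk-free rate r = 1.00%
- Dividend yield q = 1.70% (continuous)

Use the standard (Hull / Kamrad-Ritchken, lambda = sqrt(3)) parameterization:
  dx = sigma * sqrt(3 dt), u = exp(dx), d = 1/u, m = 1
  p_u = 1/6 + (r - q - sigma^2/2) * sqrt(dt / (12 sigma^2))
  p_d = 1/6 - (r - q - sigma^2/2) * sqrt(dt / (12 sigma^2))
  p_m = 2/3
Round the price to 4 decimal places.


Answer: Price = V(0,0) = 0.1710

Derivation:
dt = T/N = 0.375000; dx = sigma*sqrt(3*dt) = 0.381838
u = exp(dx) = 1.464974; d = 1/u = 0.682606
p_u = 0.131410, p_m = 0.666667, p_d = 0.201924
Discount per step: exp(-r*dt) = 0.996257
Stock lattice S(k, j) with j the centered position index:
  k=0: S(0,+0) = 1.0200
  k=1: S(1,-1) = 0.6963; S(1,+0) = 1.0200; S(1,+1) = 1.4943
  k=2: S(2,-2) = 0.4753; S(2,-1) = 0.6963; S(2,+0) = 1.0200; S(2,+1) = 1.4943; S(2,+2) = 2.1891
Terminal payoffs V(N, j) = max(S_T - K, 0):
  V(2,-2) = 0.000000; V(2,-1) = 0.000000; V(2,+0) = 0.100000; V(2,+1) = 0.574274; V(2,+2) = 1.269073
Backward induction: V(k, j) = exp(-r*dt) * [p_u * V(k+1, j+1) + p_m * V(k+1, j) + p_d * V(k+1, j-1)]
  V(1,-1) = exp(-r*dt) * [p_u*0.100000 + p_m*0.000000 + p_d*0.000000] = 0.013092
  V(1,+0) = exp(-r*dt) * [p_u*0.574274 + p_m*0.100000 + p_d*0.000000] = 0.141600
  V(1,+1) = exp(-r*dt) * [p_u*1.269073 + p_m*0.574274 + p_d*0.100000] = 0.567677
  V(0,+0) = exp(-r*dt) * [p_u*0.567677 + p_m*0.141600 + p_d*0.013092] = 0.170999


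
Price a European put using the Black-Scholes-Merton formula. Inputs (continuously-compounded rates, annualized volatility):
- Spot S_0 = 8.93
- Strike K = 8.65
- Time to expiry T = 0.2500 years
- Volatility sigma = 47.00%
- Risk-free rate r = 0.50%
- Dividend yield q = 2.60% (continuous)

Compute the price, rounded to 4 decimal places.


d1 = (ln(S/K) + (r - q + 0.5*sigma^2) * T) / (sigma * sqrt(T)) = 0.23072159
d2 = d1 - sigma * sqrt(T) = -0.00427841
exp(-rT) = 0.99875078; exp(-qT) = 0.99352108
P = K * exp(-rT) * N(-d2) - S_0 * exp(-qT) * N(-d1)
N(-d1) = 0.40876555; N(-d2) = 0.50170683
P = 8.6500 * 0.99875078 * 0.50170683 - 8.9300 * 0.99352108 * 0.40876555 = 0.7077

Answer: Price = 0.7077


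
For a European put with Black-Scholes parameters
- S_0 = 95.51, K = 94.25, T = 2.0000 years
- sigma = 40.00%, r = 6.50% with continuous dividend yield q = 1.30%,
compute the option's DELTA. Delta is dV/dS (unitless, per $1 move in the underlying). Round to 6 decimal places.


d1 = 0.4901666465; d2 = -0.0755187785
phi(d1) = 0.3537834756; exp(-qT) = 0.9743350896; exp(-rT) = 0.8780954309
N(-d1) = 0.3120079902
Delta = -exp(-qT) * N(-d1) = -0.9743350896 * 0.3120079902 = -0.304000

Answer: Delta = -0.304000


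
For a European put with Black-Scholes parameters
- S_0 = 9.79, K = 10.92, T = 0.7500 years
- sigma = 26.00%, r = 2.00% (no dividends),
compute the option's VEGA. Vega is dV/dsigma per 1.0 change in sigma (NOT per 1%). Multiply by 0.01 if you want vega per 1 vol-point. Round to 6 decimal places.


d1 = -0.3059268659; d2 = -0.5310934709
phi(d1) = 0.3807036010; exp(-qT) = 1.0000000000; exp(-rT) = 0.9851119396
Vega = S * exp(-qT) * phi(d1) * sqrt(T) = 9.7900 * 1.0000000000 * 0.3807036010 * 0.8660254038 = 3.227753

Answer: Vega = 3.227753


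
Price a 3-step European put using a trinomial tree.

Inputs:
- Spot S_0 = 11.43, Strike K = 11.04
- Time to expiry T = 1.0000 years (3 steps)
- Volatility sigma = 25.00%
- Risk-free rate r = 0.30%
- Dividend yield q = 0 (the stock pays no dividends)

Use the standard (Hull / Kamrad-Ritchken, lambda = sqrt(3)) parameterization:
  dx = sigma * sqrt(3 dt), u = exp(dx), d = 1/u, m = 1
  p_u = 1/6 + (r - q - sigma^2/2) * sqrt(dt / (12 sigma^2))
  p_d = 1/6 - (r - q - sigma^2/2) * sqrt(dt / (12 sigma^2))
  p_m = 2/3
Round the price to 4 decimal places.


dt = T/N = 0.333333; dx = sigma*sqrt(3*dt) = 0.250000
u = exp(dx) = 1.284025; d = 1/u = 0.778801
p_u = 0.147833, p_m = 0.666667, p_d = 0.185500
Discount per step: exp(-r*dt) = 0.999000
Stock lattice S(k, j) with j the centered position index:
  k=0: S(0,+0) = 11.4300
  k=1: S(1,-1) = 8.9017; S(1,+0) = 11.4300; S(1,+1) = 14.6764
  k=2: S(2,-2) = 6.9326; S(2,-1) = 8.9017; S(2,+0) = 11.4300; S(2,+1) = 14.6764; S(2,+2) = 18.8449
  k=3: S(3,-3) = 5.3991; S(3,-2) = 6.9326; S(3,-1) = 8.9017; S(3,+0) = 11.4300; S(3,+1) = 14.6764; S(3,+2) = 18.8449; S(3,+3) = 24.1973
Terminal payoffs V(N, j) = max(K - S_T, 0):
  V(3,-3) = 5.640850; V(3,-2) = 4.107355; V(3,-1) = 2.138307; V(3,+0) = 0.000000; V(3,+1) = 0.000000; V(3,+2) = 0.000000; V(3,+3) = 0.000000
Backward induction: V(k, j) = exp(-r*dt) * [p_u * V(k+1, j+1) + p_m * V(k+1, j) + p_d * V(k+1, j-1)]
  V(2,-2) = exp(-r*dt) * [p_u*2.138307 + p_m*4.107355 + p_d*5.640850] = 4.096628
  V(2,-1) = exp(-r*dt) * [p_u*0.000000 + p_m*2.138307 + p_d*4.107355] = 2.185266
  V(2,+0) = exp(-r*dt) * [p_u*0.000000 + p_m*0.000000 + p_d*2.138307] = 0.396259
  V(2,+1) = exp(-r*dt) * [p_u*0.000000 + p_m*0.000000 + p_d*0.000000] = 0.000000
  V(2,+2) = exp(-r*dt) * [p_u*0.000000 + p_m*0.000000 + p_d*0.000000] = 0.000000
  V(1,-1) = exp(-r*dt) * [p_u*0.396259 + p_m*2.185266 + p_d*4.096628] = 2.273075
  V(1,+0) = exp(-r*dt) * [p_u*0.000000 + p_m*0.396259 + p_d*2.185266] = 0.668871
  V(1,+1) = exp(-r*dt) * [p_u*0.000000 + p_m*0.000000 + p_d*0.396259] = 0.073433
  V(0,+0) = exp(-r*dt) * [p_u*0.073433 + p_m*0.668871 + p_d*2.273075] = 0.877547

Answer: Price = V(0,0) = 0.8775


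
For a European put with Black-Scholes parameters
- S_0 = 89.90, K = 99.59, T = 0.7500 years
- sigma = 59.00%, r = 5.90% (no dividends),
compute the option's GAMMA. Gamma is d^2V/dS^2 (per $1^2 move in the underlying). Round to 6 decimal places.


Answer: Gamma = 0.008598

Derivation:
d1 = 0.1417418074; d2 = -0.3692131808
phi(d1) = 0.3949548189; exp(-qT) = 1.0000000000; exp(-rT) = 0.9567147489
Gamma = exp(-qT) * phi(d1) / (S * sigma * sqrt(T)) = 1.0000000000 * 0.3949548189 / (89.9000 * 0.5900 * 0.8660254038) = 0.008598


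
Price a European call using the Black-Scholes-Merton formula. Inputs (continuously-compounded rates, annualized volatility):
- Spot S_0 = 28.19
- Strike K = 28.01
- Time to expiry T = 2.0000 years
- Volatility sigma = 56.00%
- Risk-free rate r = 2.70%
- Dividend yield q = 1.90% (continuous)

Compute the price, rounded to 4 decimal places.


Answer: Price = 8.5667

Derivation:
d1 = (ln(S/K) + (r - q + 0.5*sigma^2) * T) / (sigma * sqrt(T)) = 0.42427129
d2 = d1 - sigma * sqrt(T) = -0.36768831
exp(-rT) = 0.94743211; exp(-qT) = 0.96271294
C = S_0 * exp(-qT) * N(d1) - K * exp(-rT) * N(d2)
N(d1) = 0.66431601; N(d2) = 0.35655283
C = 28.1900 * 0.96271294 * 0.66431601 - 28.0100 * 0.94743211 * 0.35655283 = 8.5667


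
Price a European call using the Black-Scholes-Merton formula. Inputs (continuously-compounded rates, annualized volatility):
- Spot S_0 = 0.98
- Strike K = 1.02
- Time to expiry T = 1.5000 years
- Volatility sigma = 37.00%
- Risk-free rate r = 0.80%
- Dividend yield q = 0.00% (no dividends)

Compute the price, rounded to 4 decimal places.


d1 = (ln(S/K) + (r - q + 0.5*sigma^2) * T) / (sigma * sqrt(T)) = 0.16477710
d2 = d1 - sigma * sqrt(T) = -0.28837850
exp(-rT) = 0.98807171; exp(-qT) = 1.00000000
C = S_0 * exp(-qT) * N(d1) - K * exp(-rT) * N(d2)
N(d1) = 0.56544028; N(d2) = 0.38652851
C = 0.9800 * 1.00000000 * 0.56544028 - 1.0200 * 0.98807171 * 0.38652851 = 0.1646

Answer: Price = 0.1646


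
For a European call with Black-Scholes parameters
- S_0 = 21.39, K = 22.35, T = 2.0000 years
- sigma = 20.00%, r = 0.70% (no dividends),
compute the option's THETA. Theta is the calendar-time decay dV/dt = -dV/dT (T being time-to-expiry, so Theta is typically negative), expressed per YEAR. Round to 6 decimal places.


Answer: Theta = -0.665096

Derivation:
d1 = 0.0356990001; d2 = -0.2471437123
phi(d1) = 0.3986881516; exp(-qT) = 1.0000000000; exp(-rT) = 0.9860975443
Theta = -S*exp(-qT)*phi(d1)*sigma/(2*sqrt(T)) - r*K*exp(-rT)*N(d2) + q*S*exp(-qT)*N(d1)
N(d1) = 0.5142388161; N(d2) = 0.4023985026; sqrt(T) = 1.4142135624
Term 1 = -21.3900 * 1.0000000000 * 0.3986881516 * 0.2000 / (2 * 1.4142135624) = -0.6030163894
Term 2 = -0.0070 * 22.3500 * 0.9860975443 * 0.4023985026 = -0.0620800132
Term 3 = 0 (no dividend yield, q = 0)
Theta = -0.6030163894 + (-0.0620800132) + (0.0000000000) = -0.665096


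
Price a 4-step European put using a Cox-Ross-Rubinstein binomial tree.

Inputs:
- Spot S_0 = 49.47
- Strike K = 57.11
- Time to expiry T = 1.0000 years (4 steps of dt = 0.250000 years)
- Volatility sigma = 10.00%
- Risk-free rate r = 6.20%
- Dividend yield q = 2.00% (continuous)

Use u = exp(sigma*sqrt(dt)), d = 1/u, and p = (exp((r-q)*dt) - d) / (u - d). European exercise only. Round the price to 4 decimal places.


dt = T/N = 0.250000
u = exp(sigma*sqrt(dt)) = 1.051271; d = 1/u = 0.951229
p = (exp((r-q)*dt) - d) / (u - d) = 0.593012
Discount per step: exp(-r*dt) = 0.984620
Stock lattice S(k, i) with i counting down-moves:
  k=0: S(0,0) = 49.4700
  k=1: S(1,0) = 52.0064; S(1,1) = 47.0573
  k=2: S(2,0) = 54.6728; S(2,1) = 49.4700; S(2,2) = 44.7623
  k=3: S(3,0) = 57.4759; S(3,1) = 52.0064; S(3,2) = 47.0573; S(3,3) = 42.5792
  k=4: S(4,0) = 60.4228; S(4,1) = 54.6728; S(4,2) = 49.4700; S(4,3) = 44.7623; S(4,4) = 40.5026
Terminal payoffs V(N, i) = max(K - S_T, 0):
  V(4,0) = 0.000000; V(4,1) = 2.437195; V(4,2) = 7.640000; V(4,3) = 12.347693; V(4,4) = 16.607390
Backward induction: V(k, i) = exp(-r*dt) * [p * V(k+1, i) + (1-p) * V(k+1, i+1)].
  V(3,0) = exp(-r*dt) * [p*0.000000 + (1-p)*2.437195] = 0.976653
  V(3,1) = exp(-r*dt) * [p*2.437195 + (1-p)*7.640000] = 4.484622
  V(3,2) = exp(-r*dt) * [p*7.640000 + (1-p)*12.347693] = 9.409000
  V(3,3) = exp(-r*dt) * [p*12.347693 + (1-p)*16.607390] = 13.864761
  V(2,0) = exp(-r*dt) * [p*0.976653 + (1-p)*4.484622] = 2.367375
  V(2,1) = exp(-r*dt) * [p*4.484622 + (1-p)*9.409000] = 6.388985
  V(2,2) = exp(-r*dt) * [p*9.409000 + (1-p)*13.864761] = 11.049835
  V(1,0) = exp(-r*dt) * [p*2.367375 + (1-p)*6.388985] = 3.942537
  V(1,1) = exp(-r*dt) * [p*6.388985 + (1-p)*11.049835] = 8.158455
  V(0,0) = exp(-r*dt) * [p*3.942537 + (1-p)*8.158455] = 5.571337

Answer: Price = V(0,0) = 5.5713


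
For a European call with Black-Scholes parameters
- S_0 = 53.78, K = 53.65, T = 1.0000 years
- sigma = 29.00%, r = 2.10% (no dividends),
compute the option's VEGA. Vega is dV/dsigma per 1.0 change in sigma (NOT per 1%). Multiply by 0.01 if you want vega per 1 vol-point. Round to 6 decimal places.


d1 = 0.2257592475; d2 = -0.0642407525
phi(d1) = 0.3889042335; exp(-qT) = 1.0000000000; exp(-rT) = 0.9792189646
Vega = S * exp(-qT) * phi(d1) * sqrt(T) = 53.7800 * 1.0000000000 * 0.3889042335 * 1.0000000000 = 20.915270

Answer: Vega = 20.915270


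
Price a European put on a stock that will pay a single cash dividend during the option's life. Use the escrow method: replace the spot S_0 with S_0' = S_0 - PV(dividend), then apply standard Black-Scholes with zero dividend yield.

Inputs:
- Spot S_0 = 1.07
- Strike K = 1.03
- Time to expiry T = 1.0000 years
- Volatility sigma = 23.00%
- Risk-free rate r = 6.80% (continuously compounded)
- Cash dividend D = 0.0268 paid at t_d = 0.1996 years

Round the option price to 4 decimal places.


PV(D) = D * exp(-r * t_d) = 0.0268 * 0.98651890 = 0.02643871
S_0' = S_0 - PV(D) = 1.0700 - 0.02643871 = 1.04356129
d1 = (ln(S_0'/K) + (r + sigma^2/2)*T) / (sigma*sqrt(T)) = 0.46752340
d2 = d1 - sigma*sqrt(T) = 0.23752340
exp(-rT) = 0.93426047
N(-d1) = 0.32006273; N(-d2) = 0.40612538
P = K * exp(-rT) * N(-d2) - S_0' * N(-d1) = 1.0300 * 0.93426047 * 0.40612538 - 1.04356129 * 0.32006273 = 0.0568

Answer: Price = 0.0568


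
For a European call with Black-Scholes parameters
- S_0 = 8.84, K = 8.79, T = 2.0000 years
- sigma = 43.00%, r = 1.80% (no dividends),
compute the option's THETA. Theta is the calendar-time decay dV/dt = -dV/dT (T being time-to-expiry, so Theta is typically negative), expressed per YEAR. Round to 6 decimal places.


Answer: Theta = -0.562301

Derivation:
d1 = 0.3725830564; d2 = -0.2355287754
phi(d1) = 0.3721911918; exp(-qT) = 1.0000000000; exp(-rT) = 0.9646402935
Theta = -S*exp(-qT)*phi(d1)*sigma/(2*sqrt(T)) - r*K*exp(-rT)*N(d2) + q*S*exp(-qT)*N(d1)
N(d1) = 0.6452706074; N(d2) = 0.4068991737; sqrt(T) = 1.4142135624
Term 1 = -8.8400 * 1.0000000000 * 0.3721911918 * 0.4300 / (2 * 1.4142135624) = -0.5001978470
Term 2 = -0.0180 * 8.7900 * 0.9646402935 * 0.4068991737 = -0.0621031440
Term 3 = 0 (no dividend yield, q = 0)
Theta = -0.5001978470 + (-0.0621031440) + (0.0000000000) = -0.562301


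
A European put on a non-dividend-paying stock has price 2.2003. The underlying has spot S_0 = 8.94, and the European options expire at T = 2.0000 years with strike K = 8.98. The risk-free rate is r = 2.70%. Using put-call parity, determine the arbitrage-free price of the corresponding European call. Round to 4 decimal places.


Answer: Call price = 2.6324

Derivation:
Put-call parity: C - P = S_0 * exp(-qT) - K * exp(-rT).
S_0 * exp(-qT) = 8.9400 * 1.00000000 = 8.94000000
K * exp(-rT) = 8.9800 * 0.94743211 = 8.50794032
C = P + S*exp(-qT) - K*exp(-rT)
C = 2.2003 + 8.94000000 - 8.50794032 = 2.6324


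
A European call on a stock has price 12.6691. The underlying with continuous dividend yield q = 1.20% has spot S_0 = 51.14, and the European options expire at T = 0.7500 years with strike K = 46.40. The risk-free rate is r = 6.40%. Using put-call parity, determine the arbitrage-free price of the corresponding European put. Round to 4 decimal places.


Answer: Put price = 6.2127

Derivation:
Put-call parity: C - P = S_0 * exp(-qT) - K * exp(-rT).
S_0 * exp(-qT) = 51.1400 * 0.99104038 = 50.68180497
K * exp(-rT) = 46.4000 * 0.95313379 = 44.22540772
P = C - S*exp(-qT) + K*exp(-rT)
P = 12.6691 - 50.68180497 + 44.22540772 = 6.2127


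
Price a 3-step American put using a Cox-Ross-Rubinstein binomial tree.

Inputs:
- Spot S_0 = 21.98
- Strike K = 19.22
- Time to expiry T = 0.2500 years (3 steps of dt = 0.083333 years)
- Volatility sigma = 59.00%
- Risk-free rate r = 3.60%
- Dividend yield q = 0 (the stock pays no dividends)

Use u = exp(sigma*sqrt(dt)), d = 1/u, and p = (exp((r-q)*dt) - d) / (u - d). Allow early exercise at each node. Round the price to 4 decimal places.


dt = T/N = 0.083333
u = exp(sigma*sqrt(dt)) = 1.185682; d = 1/u = 0.843396
p = (exp((r-q)*dt) - d) / (u - d) = 0.466301
Discount per step: exp(-r*dt) = 0.997004
Stock lattice S(k, i) with i counting down-moves:
  k=0: S(0,0) = 21.9800
  k=1: S(1,0) = 26.0613; S(1,1) = 18.5379
  k=2: S(2,0) = 30.9004; S(2,1) = 21.9800; S(2,2) = 15.6348
  k=3: S(3,0) = 36.6381; S(3,1) = 26.0613; S(3,2) = 18.5379; S(3,3) = 13.1863
Terminal payoffs V(N, i) = max(K - S_T, 0):
  V(3,0) = 0.000000; V(3,1) = 0.000000; V(3,2) = 0.682149; V(3,3) = 6.033706
Backward induction: V(k, i) = exp(-r*dt) * [p * V(k+1, i) + (1-p) * V(k+1, i+1)]; then take max(V_cont, immediate exercise) for American.
  V(2,0) = exp(-r*dt) * [p*0.000000 + (1-p)*0.000000] = 0.000000; exercise = 0.000000; V(2,0) = max -> 0.000000
  V(2,1) = exp(-r*dt) * [p*0.000000 + (1-p)*0.682149] = 0.362972; exercise = 0.000000; V(2,1) = max -> 0.362972
  V(2,2) = exp(-r*dt) * [p*0.682149 + (1-p)*6.033706] = 3.527672; exercise = 3.585245; V(2,2) = max -> 3.585245
  V(1,0) = exp(-r*dt) * [p*0.000000 + (1-p)*0.362972] = 0.193138; exercise = 0.000000; V(1,0) = max -> 0.193138
  V(1,1) = exp(-r*dt) * [p*0.362972 + (1-p)*3.585245] = 2.076458; exercise = 0.682149; V(1,1) = max -> 2.076458
  V(0,0) = exp(-r*dt) * [p*0.193138 + (1-p)*2.076458] = 1.194675; exercise = 0.000000; V(0,0) = max -> 1.194675

Answer: Price = V(0,0) = 1.1947


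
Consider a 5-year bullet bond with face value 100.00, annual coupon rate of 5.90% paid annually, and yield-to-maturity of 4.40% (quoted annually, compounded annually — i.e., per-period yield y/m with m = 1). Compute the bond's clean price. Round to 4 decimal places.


Answer: Price = 106.6034

Derivation:
Coupon per period c = face * coupon_rate / m = 5.900000
Periods per year m = 1; per-period yield y/m = 0.044000
Number of cashflows N = 5
Cashflows (t years, CF_t, discount factor 1/(1+y/m)^(m*t), PV):
  t = 1.0000: CF_t = 5.900000, DF = 0.957854, PV = 5.651341
  t = 2.0000: CF_t = 5.900000, DF = 0.917485, PV = 5.413162
  t = 3.0000: CF_t = 5.900000, DF = 0.878817, PV = 5.185021
  t = 4.0000: CF_t = 5.900000, DF = 0.841779, PV = 4.966495
  t = 5.0000: CF_t = 105.900000, DF = 0.806302, PV = 85.387337
Price P = sum_t PV_t = 106.603355


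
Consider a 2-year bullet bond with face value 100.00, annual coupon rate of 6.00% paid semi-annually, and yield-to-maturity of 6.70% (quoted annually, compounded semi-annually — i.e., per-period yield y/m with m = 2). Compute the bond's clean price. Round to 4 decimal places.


Coupon per period c = face * coupon_rate / m = 3.000000
Periods per year m = 2; per-period yield y/m = 0.033500
Number of cashflows N = 4
Cashflows (t years, CF_t, discount factor 1/(1+y/m)^(m*t), PV):
  t = 0.5000: CF_t = 3.000000, DF = 0.967586, PV = 2.902758
  t = 1.0000: CF_t = 3.000000, DF = 0.936222, PV = 2.808667
  t = 1.5000: CF_t = 3.000000, DF = 0.905876, PV = 2.717627
  t = 2.0000: CF_t = 103.000000, DF = 0.876512, PV = 90.280780
Price P = sum_t PV_t = 98.709831

Answer: Price = 98.7098


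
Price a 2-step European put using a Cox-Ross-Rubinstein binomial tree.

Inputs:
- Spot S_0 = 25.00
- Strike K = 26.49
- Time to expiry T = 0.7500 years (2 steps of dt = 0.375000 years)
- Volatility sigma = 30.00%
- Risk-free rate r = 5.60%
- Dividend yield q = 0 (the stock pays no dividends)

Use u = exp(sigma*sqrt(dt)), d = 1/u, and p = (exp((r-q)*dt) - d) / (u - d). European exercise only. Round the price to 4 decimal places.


Answer: Price = V(0,0) = 2.8127

Derivation:
dt = T/N = 0.375000
u = exp(sigma*sqrt(dt)) = 1.201669; d = 1/u = 0.832176
p = (exp((r-q)*dt) - d) / (u - d) = 0.511636
Discount per step: exp(-r*dt) = 0.979219
Stock lattice S(k, i) with i counting down-moves:
  k=0: S(0,0) = 25.0000
  k=1: S(1,0) = 30.0417; S(1,1) = 20.8044
  k=2: S(2,0) = 36.1002; S(2,1) = 25.0000; S(2,2) = 17.3129
Terminal payoffs V(N, i) = max(K - S_T, 0):
  V(2,0) = 0.000000; V(2,1) = 1.490000; V(2,2) = 9.177092
Backward induction: V(k, i) = exp(-r*dt) * [p * V(k+1, i) + (1-p) * V(k+1, i+1)].
  V(1,0) = exp(-r*dt) * [p*0.000000 + (1-p)*1.490000] = 0.712540
  V(1,1) = exp(-r*dt) * [p*1.490000 + (1-p)*9.177092] = 5.135119
  V(0,0) = exp(-r*dt) * [p*0.712540 + (1-p)*5.135119] = 2.812676


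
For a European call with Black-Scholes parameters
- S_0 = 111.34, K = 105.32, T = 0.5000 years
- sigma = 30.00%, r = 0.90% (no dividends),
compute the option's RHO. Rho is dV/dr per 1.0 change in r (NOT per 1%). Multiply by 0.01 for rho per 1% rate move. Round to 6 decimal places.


d1 = 0.3893105932; d2 = 0.1771785588
phi(d1) = 0.3698270178; exp(-qT) = 1.0000000000; exp(-rT) = 0.9955101098
N(d2) = 0.5703159316
Rho = K*T*exp(-rT)*N(d2) = 105.3200 * 0.5000 * 0.9955101098 * 0.5703159316 = 29.897993

Answer: Rho = 29.897993


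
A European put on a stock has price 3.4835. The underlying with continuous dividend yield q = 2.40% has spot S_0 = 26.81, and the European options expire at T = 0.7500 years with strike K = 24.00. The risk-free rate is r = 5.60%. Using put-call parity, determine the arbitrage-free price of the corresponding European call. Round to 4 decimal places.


Put-call parity: C - P = S_0 * exp(-qT) - K * exp(-rT).
S_0 * exp(-qT) = 26.8100 * 0.98216103 = 26.33173728
K * exp(-rT) = 24.0000 * 0.95886978 = 23.01287473
C = P + S*exp(-qT) - K*exp(-rT)
C = 3.4835 + 26.33173728 - 23.01287473 = 6.8024

Answer: Call price = 6.8024


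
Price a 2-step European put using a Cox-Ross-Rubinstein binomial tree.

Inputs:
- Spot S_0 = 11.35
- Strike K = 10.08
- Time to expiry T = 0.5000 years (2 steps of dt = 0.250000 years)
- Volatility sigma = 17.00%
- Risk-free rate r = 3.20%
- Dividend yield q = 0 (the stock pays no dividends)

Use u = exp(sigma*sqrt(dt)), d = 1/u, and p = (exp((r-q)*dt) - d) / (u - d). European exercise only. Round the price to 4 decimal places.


dt = T/N = 0.250000
u = exp(sigma*sqrt(dt)) = 1.088717; d = 1/u = 0.918512
p = (exp((r-q)*dt) - d) / (u - d) = 0.525954
Discount per step: exp(-r*dt) = 0.992032
Stock lattice S(k, i) with i counting down-moves:
  k=0: S(0,0) = 11.3500
  k=1: S(1,0) = 12.3569; S(1,1) = 10.4251
  k=2: S(2,0) = 13.4532; S(2,1) = 11.3500; S(2,2) = 9.5756
Terminal payoffs V(N, i) = max(K - S_T, 0):
  V(2,0) = 0.000000; V(2,1) = 0.000000; V(2,2) = 0.504404
Backward induction: V(k, i) = exp(-r*dt) * [p * V(k+1, i) + (1-p) * V(k+1, i+1)].
  V(1,0) = exp(-r*dt) * [p*0.000000 + (1-p)*0.000000] = 0.000000
  V(1,1) = exp(-r*dt) * [p*0.000000 + (1-p)*0.504404] = 0.237206
  V(0,0) = exp(-r*dt) * [p*0.000000 + (1-p)*0.237206] = 0.111551

Answer: Price = V(0,0) = 0.1116


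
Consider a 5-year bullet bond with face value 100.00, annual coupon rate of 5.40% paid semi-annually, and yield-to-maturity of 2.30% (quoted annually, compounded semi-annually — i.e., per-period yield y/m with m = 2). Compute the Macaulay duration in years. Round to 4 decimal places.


Answer: Macaulay duration = 4.4913 years

Derivation:
Coupon per period c = face * coupon_rate / m = 2.700000
Periods per year m = 2; per-period yield y/m = 0.011500
Number of cashflows N = 10
Cashflows (t years, CF_t, discount factor 1/(1+y/m)^(m*t), PV):
  t = 0.5000: CF_t = 2.700000, DF = 0.988631, PV = 2.669303
  t = 1.0000: CF_t = 2.700000, DF = 0.977391, PV = 2.638955
  t = 1.5000: CF_t = 2.700000, DF = 0.966279, PV = 2.608952
  t = 2.0000: CF_t = 2.700000, DF = 0.955293, PV = 2.579290
  t = 2.5000: CF_t = 2.700000, DF = 0.944432, PV = 2.549966
  t = 3.0000: CF_t = 2.700000, DF = 0.933694, PV = 2.520974
  t = 3.5000: CF_t = 2.700000, DF = 0.923079, PV = 2.492313
  t = 4.0000: CF_t = 2.700000, DF = 0.912584, PV = 2.463977
  t = 4.5000: CF_t = 2.700000, DF = 0.902209, PV = 2.435964
  t = 5.0000: CF_t = 102.700000, DF = 0.891951, PV = 91.603396
Price P = sum_t PV_t = 114.563089
Macaulay numerator sum_t t * PV_t:
  t * PV_t at t = 0.5000: 1.334652
  t * PV_t at t = 1.0000: 2.638955
  t * PV_t at t = 1.5000: 3.913428
  t * PV_t at t = 2.0000: 5.158580
  t * PV_t at t = 2.5000: 6.374914
  t * PV_t at t = 3.0000: 7.562923
  t * PV_t at t = 3.5000: 8.723095
  t * PV_t at t = 4.0000: 9.855908
  t * PV_t at t = 4.5000: 10.961836
  t * PV_t at t = 5.0000: 458.016978
Macaulay duration D = (sum_t t * PV_t) / P = 514.541270 / 114.563089 = 4.491335


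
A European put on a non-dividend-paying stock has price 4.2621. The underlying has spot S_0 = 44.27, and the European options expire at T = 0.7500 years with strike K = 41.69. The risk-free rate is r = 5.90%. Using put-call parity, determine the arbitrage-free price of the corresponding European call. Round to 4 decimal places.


Put-call parity: C - P = S_0 * exp(-qT) - K * exp(-rT).
S_0 * exp(-qT) = 44.2700 * 1.00000000 = 44.27000000
K * exp(-rT) = 41.6900 * 0.95671475 = 39.88543788
C = P + S*exp(-qT) - K*exp(-rT)
C = 4.2621 + 44.27000000 - 39.88543788 = 8.6467

Answer: Call price = 8.6467


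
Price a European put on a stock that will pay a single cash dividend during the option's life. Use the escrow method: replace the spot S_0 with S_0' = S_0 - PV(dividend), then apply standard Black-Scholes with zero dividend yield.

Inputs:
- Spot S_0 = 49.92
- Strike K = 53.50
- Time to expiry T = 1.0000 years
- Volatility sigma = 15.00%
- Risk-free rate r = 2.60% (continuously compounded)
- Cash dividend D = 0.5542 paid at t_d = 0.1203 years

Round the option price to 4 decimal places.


Answer: Price = 4.6105

Derivation:
PV(D) = D * exp(-r * t_d) = 0.5542 * 0.99687709 = 0.55246928
S_0' = S_0 - PV(D) = 49.9200 - 0.55246928 = 49.36753072
d1 = (ln(S_0'/K) + (r + sigma^2/2)*T) / (sigma*sqrt(T)) = -0.28759146
d2 = d1 - sigma*sqrt(T) = -0.43759146
exp(-rT) = 0.97433509
N(-d1) = 0.61317026; N(-d2) = 0.66915877
P = K * exp(-rT) * N(-d2) - S_0' * N(-d1) = 53.5000 * 0.97433509 * 0.66915877 - 49.36753072 * 0.61317026 = 4.6105


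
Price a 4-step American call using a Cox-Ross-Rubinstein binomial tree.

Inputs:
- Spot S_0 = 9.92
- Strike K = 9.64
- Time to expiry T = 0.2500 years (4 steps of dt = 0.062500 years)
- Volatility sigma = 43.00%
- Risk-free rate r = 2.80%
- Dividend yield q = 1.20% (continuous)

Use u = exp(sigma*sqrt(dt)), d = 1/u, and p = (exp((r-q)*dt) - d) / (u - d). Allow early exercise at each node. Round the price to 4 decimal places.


Answer: Price = V(0,0) = 0.9959

Derivation:
dt = T/N = 0.062500
u = exp(sigma*sqrt(dt)) = 1.113491; d = 1/u = 0.898077
p = (exp((r-q)*dt) - d) / (u - d) = 0.477795
Discount per step: exp(-r*dt) = 0.998252
Stock lattice S(k, i) with i counting down-moves:
  k=0: S(0,0) = 9.9200
  k=1: S(1,0) = 11.0458; S(1,1) = 8.9089
  k=2: S(2,0) = 12.2994; S(2,1) = 9.9200; S(2,2) = 8.0009
  k=3: S(3,0) = 13.6953; S(3,1) = 11.0458; S(3,2) = 8.9089; S(3,3) = 7.1854
  k=4: S(4,0) = 15.2496; S(4,1) = 12.2994; S(4,2) = 9.9200; S(4,3) = 8.0009; S(4,4) = 6.4531
Terminal payoffs V(N, i) = max(S_T - K, 0):
  V(4,0) = 5.609595; V(4,1) = 2.659430; V(4,2) = 0.280000; V(4,3) = 0.000000; V(4,4) = 0.000000
Backward induction: V(k, i) = exp(-r*dt) * [p * V(k+1, i) + (1-p) * V(k+1, i+1)]; then take max(V_cont, immediate exercise) for American.
  V(3,0) = exp(-r*dt) * [p*5.609595 + (1-p)*2.659430] = 4.061891; exercise = 4.055303; V(3,0) = max -> 4.061891
  V(3,1) = exp(-r*dt) * [p*2.659430 + (1-p)*0.280000] = 1.414403; exercise = 1.405829; V(3,1) = max -> 1.414403
  V(3,2) = exp(-r*dt) * [p*0.280000 + (1-p)*0.000000] = 0.133549; exercise = 0.000000; V(3,2) = max -> 0.133549
  V(3,3) = exp(-r*dt) * [p*0.000000 + (1-p)*0.000000] = 0.000000; exercise = 0.000000; V(3,3) = max -> 0.000000
  V(2,0) = exp(-r*dt) * [p*4.061891 + (1-p)*1.414403] = 2.674676; exercise = 2.659430; V(2,0) = max -> 2.674676
  V(2,1) = exp(-r*dt) * [p*1.414403 + (1-p)*0.133549] = 0.744232; exercise = 0.280000; V(2,1) = max -> 0.744232
  V(2,2) = exp(-r*dt) * [p*0.133549 + (1-p)*0.000000] = 0.063697; exercise = 0.000000; V(2,2) = max -> 0.063697
  V(1,0) = exp(-r*dt) * [p*2.674676 + (1-p)*0.744232] = 1.663675; exercise = 1.405829; V(1,0) = max -> 1.663675
  V(1,1) = exp(-r*dt) * [p*0.744232 + (1-p)*0.063697] = 0.388174; exercise = 0.000000; V(1,1) = max -> 0.388174
  V(0,0) = exp(-r*dt) * [p*1.663675 + (1-p)*0.388174] = 0.995858; exercise = 0.280000; V(0,0) = max -> 0.995858


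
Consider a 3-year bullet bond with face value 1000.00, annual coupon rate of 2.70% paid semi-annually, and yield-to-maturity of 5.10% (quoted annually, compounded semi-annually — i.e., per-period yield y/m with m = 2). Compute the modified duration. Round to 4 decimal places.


Coupon per period c = face * coupon_rate / m = 13.500000
Periods per year m = 2; per-period yield y/m = 0.025500
Number of cashflows N = 6
Cashflows (t years, CF_t, discount factor 1/(1+y/m)^(m*t), PV):
  t = 0.5000: CF_t = 13.500000, DF = 0.975134, PV = 13.164310
  t = 1.0000: CF_t = 13.500000, DF = 0.950886, PV = 12.836967
  t = 1.5000: CF_t = 13.500000, DF = 0.927242, PV = 12.517764
  t = 2.0000: CF_t = 13.500000, DF = 0.904185, PV = 12.206499
  t = 2.5000: CF_t = 13.500000, DF = 0.881702, PV = 11.902973
  t = 3.0000: CF_t = 1013.500000, DF = 0.859777, PV = 871.384368
Price P = sum_t PV_t = 934.012882
First compute Macaulay numerator sum_t t * PV_t:
  t * PV_t at t = 0.5000: 6.582155
  t * PV_t at t = 1.0000: 12.836967
  t * PV_t at t = 1.5000: 18.776647
  t * PV_t at t = 2.0000: 24.412997
  t * PV_t at t = 2.5000: 29.757432
  t * PV_t at t = 3.0000: 2614.153104
Macaulay duration D = 2706.519303 / 934.012882 = 2.897732
Modified duration = D / (1 + y/m) = 2.897732 / (1 + 0.025500) = 2.825678

Answer: Modified duration = 2.8257


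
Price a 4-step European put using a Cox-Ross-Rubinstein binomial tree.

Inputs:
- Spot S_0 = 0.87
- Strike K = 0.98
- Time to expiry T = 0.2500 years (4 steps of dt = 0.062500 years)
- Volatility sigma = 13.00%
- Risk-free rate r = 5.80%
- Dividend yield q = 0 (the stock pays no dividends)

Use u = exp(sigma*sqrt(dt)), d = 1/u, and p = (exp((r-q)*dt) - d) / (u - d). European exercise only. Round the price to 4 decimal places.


Answer: Price = V(0,0) = 0.0968

Derivation:
dt = T/N = 0.062500
u = exp(sigma*sqrt(dt)) = 1.033034; d = 1/u = 0.968022
p = (exp((r-q)*dt) - d) / (u - d) = 0.547736
Discount per step: exp(-r*dt) = 0.996382
Stock lattice S(k, i) with i counting down-moves:
  k=0: S(0,0) = 0.8700
  k=1: S(1,0) = 0.8987; S(1,1) = 0.8422
  k=2: S(2,0) = 0.9284; S(2,1) = 0.8700; S(2,2) = 0.8152
  k=3: S(3,0) = 0.9591; S(3,1) = 0.8987; S(3,2) = 0.8422; S(3,3) = 0.7892
  k=4: S(4,0) = 0.9908; S(4,1) = 0.9284; S(4,2) = 0.8700; S(4,3) = 0.8152; S(4,4) = 0.7639
Terminal payoffs V(N, i) = max(K - S_T, 0):
  V(4,0) = 0.000000; V(4,1) = 0.051572; V(4,2) = 0.110000; V(4,3) = 0.164751; V(4,4) = 0.216057
Backward induction: V(k, i) = exp(-r*dt) * [p * V(k+1, i) + (1-p) * V(k+1, i+1)].
  V(3,0) = exp(-r*dt) * [p*0.000000 + (1-p)*0.051572] = 0.023240
  V(3,1) = exp(-r*dt) * [p*0.051572 + (1-p)*0.110000] = 0.077714
  V(3,2) = exp(-r*dt) * [p*0.110000 + (1-p)*0.164751] = 0.134274
  V(3,3) = exp(-r*dt) * [p*0.164751 + (1-p)*0.216057] = 0.187275
  V(2,0) = exp(-r*dt) * [p*0.023240 + (1-p)*0.077714] = 0.047703
  V(2,1) = exp(-r*dt) * [p*0.077714 + (1-p)*0.134274] = 0.102921
  V(2,2) = exp(-r*dt) * [p*0.134274 + (1-p)*0.187275] = 0.157672
  V(1,0) = exp(-r*dt) * [p*0.047703 + (1-p)*0.102921] = 0.072413
  V(1,1) = exp(-r*dt) * [p*0.102921 + (1-p)*0.157672] = 0.127221
  V(0,0) = exp(-r*dt) * [p*0.072413 + (1-p)*0.127221] = 0.096849


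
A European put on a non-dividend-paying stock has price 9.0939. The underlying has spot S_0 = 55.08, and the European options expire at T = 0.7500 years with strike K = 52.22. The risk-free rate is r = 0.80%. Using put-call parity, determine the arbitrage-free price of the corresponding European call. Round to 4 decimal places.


Answer: Call price = 12.2663

Derivation:
Put-call parity: C - P = S_0 * exp(-qT) - K * exp(-rT).
S_0 * exp(-qT) = 55.0800 * 1.00000000 = 55.08000000
K * exp(-rT) = 52.2200 * 0.99401796 = 51.90761808
C = P + S*exp(-qT) - K*exp(-rT)
C = 9.0939 + 55.08000000 - 51.90761808 = 12.2663


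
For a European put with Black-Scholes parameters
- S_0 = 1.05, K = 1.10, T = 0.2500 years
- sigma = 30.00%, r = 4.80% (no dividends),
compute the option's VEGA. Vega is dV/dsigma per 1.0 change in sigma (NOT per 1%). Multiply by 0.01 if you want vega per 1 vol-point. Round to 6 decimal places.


d1 = -0.1551334376; d2 = -0.3051334376
phi(d1) = 0.3941704989; exp(-qT) = 1.0000000000; exp(-rT) = 0.9880717129
Vega = S * exp(-qT) * phi(d1) * sqrt(T) = 1.0500 * 1.0000000000 * 0.3941704989 * 0.5000000000 = 0.206940

Answer: Vega = 0.206940
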